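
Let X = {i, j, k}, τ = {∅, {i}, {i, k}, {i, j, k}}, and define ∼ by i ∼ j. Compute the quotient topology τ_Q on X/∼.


X/∼ = {[i=j], [k]}; |τ_Q| = 2.

Equivalence classes: [i=j], [k].
Quotient map π: X → X/∼ sends i ↦ [i=j], j ↦ [i=j], k ↦ [k].
For each subset V ⊆ X/∼, compute π^{-1}(V) ⊆ X and check whether π^{-1}(V) ∈ τ. V is open in τ_Q iff π^{-1}(V) ∈ τ.
  V = {}: π^{-1}(V) = ∅ ∈ τ ✓.
  V = {[i=j]}: π^{-1}(V) = {i, j} ∉ τ ✗.
  V = {[k]}: π^{-1}(V) = {k} ∉ τ ✗.
  V = {[i=j], [k]}: π^{-1}(V) = {i, j, k} ∈ τ ✓.
Open sets in the quotient: τ_Q = {{}, {[i=j], [k]}} (2 elements).


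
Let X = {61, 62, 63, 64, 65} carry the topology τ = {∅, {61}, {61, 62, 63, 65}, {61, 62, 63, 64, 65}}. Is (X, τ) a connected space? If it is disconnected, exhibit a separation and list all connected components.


(X, τ) is connected.

Find clopen sets (U ∈ τ with X ∖ U ∈ τ):
  U = ∅, X ∖ U = {61, 62, 63, 64, 65} — both open, so U is clopen.
  U = {61, 62, 63, 64, 65}, X ∖ U = ∅ — both open, so U is clopen.
Only trivial clopens (∅ and X) exist, so (X, τ) is connected.
Compute connected components by grouping points that agree on all clopens:
  component: {61, 62, 63, 64, 65}


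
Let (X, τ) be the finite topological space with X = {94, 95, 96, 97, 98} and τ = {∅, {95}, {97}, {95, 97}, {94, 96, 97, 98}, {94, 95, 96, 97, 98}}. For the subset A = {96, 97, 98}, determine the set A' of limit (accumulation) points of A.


A' = {94, 96, 98}

For each x ∈ X, list the open sets U ∈ τ with x ∈ U, then check whether U ∩ (A ∖ {x}) ≠ ∅ for every such U.
  x = 94: opens ∋ x are {94, 96, 97, 98}, {94, 95, 96, 97, 98}; each meets A ∖ {94}, so x IS a limit point.
  x = 95: open {95} ∋ x has {95} ∩ (A ∖ {95}) = ∅, so x is NOT a limit point.
  x = 96: opens ∋ x are {94, 96, 97, 98}, {94, 95, 96, 97, 98}; each meets A ∖ {96}, so x IS a limit point.
  x = 97: open {97} ∋ x has {97} ∩ (A ∖ {97}) = ∅, so x is NOT a limit point.
  x = 98: opens ∋ x are {94, 96, 97, 98}, {94, 95, 96, 97, 98}; each meets A ∖ {98}, so x IS a limit point.
Collecting: A' = {94, 96, 98}.


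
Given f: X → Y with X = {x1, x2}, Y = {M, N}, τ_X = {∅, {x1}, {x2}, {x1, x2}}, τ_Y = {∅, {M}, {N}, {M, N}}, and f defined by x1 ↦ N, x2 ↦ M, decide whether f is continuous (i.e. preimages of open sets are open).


f IS continuous.

Compute f^{-1}(U) for each U ∈ τ_Y:
  U = ∅: f^{-1}(U) = ∅ ∈ τ_X ✓.
  U = {M}: f^{-1}(U) = {x2} ∈ τ_X ✓.
  U = {N}: f^{-1}(U) = {x1} ∈ τ_X ✓.
  U = {M, N}: f^{-1}(U) = {x1, x2} ∈ τ_X ✓.
Every preimage lies in τ_X, so f IS continuous.


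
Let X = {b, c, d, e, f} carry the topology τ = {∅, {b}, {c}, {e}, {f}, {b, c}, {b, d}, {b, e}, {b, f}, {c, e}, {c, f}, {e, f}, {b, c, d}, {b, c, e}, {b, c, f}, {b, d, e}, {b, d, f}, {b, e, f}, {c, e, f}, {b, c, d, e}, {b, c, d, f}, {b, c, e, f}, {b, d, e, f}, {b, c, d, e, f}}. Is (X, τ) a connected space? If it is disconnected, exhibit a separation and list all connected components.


(X, τ) is disconnected; components = [{c}, {e}, {f}, {b, d}].

Find clopen sets (U ∈ τ with X ∖ U ∈ τ):
  U = ∅, X ∖ U = {b, c, d, e, f} — both open, so U is clopen.
  U = {c}, X ∖ U = {b, d, e, f} — both open, so U is clopen.
  U = {e}, X ∖ U = {b, c, d, f} — both open, so U is clopen.
  U = {f}, X ∖ U = {b, c, d, e} — both open, so U is clopen.
  U = {b, d}, X ∖ U = {c, e, f} — both open, so U is clopen.
  U = {c, e}, X ∖ U = {b, d, f} — both open, so U is clopen.
  U = {c, f}, X ∖ U = {b, d, e} — both open, so U is clopen.
  U = {e, f}, X ∖ U = {b, c, d} — both open, so U is clopen.
  U = {b, c, d}, X ∖ U = {e, f} — both open, so U is clopen.
  U = {b, d, e}, X ∖ U = {c, f} — both open, so U is clopen.
  U = {b, d, f}, X ∖ U = {c, e} — both open, so U is clopen.
  U = {c, e, f}, X ∖ U = {b, d} — both open, so U is clopen.
  U = {b, c, d, e}, X ∖ U = {f} — both open, so U is clopen.
  U = {b, c, d, f}, X ∖ U = {e} — both open, so U is clopen.
  U = {b, d, e, f}, X ∖ U = {c} — both open, so U is clopen.
  U = {b, c, d, e, f}, X ∖ U = ∅ — both open, so U is clopen.
Nontrivial clopen(s) exist: e.g. {f}. So (X, τ) is disconnected.
Compute connected components by grouping points that agree on all clopens:
  component: {c}
  component: {e}
  component: {f}
  component: {b, d}


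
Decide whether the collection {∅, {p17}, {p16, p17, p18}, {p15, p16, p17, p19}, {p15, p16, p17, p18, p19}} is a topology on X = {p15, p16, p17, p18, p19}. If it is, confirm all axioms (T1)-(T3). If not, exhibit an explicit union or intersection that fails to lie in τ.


τ is NOT a topology on X.

Axiom (T1): ∅ ∈ τ? Yes; X ∈ τ? Yes.
Axiom (T2/T3): check pairwise unions and intersections of members of τ.
Counterexample for (T3): {p16, p17, p18} ∩ {p15, p16, p17, p19} = {p16, p17} ∉ τ. Therefore τ is NOT a topology.


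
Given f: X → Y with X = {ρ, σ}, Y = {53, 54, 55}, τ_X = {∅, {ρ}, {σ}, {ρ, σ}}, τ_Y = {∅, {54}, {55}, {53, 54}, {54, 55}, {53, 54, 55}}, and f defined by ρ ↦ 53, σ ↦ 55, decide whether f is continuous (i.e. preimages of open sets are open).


f IS continuous.

Compute f^{-1}(U) for each U ∈ τ_Y:
  U = ∅: f^{-1}(U) = ∅ ∈ τ_X ✓.
  U = {54}: f^{-1}(U) = ∅ ∈ τ_X ✓.
  U = {55}: f^{-1}(U) = {σ} ∈ τ_X ✓.
  U = {53, 54}: f^{-1}(U) = {ρ} ∈ τ_X ✓.
  U = {54, 55}: f^{-1}(U) = {σ} ∈ τ_X ✓.
  U = {53, 54, 55}: f^{-1}(U) = {ρ, σ} ∈ τ_X ✓.
Every preimage lies in τ_X, so f IS continuous.


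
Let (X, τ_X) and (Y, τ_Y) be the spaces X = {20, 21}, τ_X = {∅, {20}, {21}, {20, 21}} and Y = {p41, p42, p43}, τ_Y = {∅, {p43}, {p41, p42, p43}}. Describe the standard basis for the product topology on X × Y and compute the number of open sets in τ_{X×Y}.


Basis B = {∅ × ∅, {20} × {p43}, {21} × {p43}, {20, 21} × {p43}, {20} × {p41, p42, p43}, {21} × {p41, p42, p43}, {20, 21} × {p41, p42, p43}}; |τ_{X×Y}| = 9.

Enumerate products U × V with U ∈ τ_X, V ∈ τ_Y (deduplicated):
  ∅ × ∅ = {} (∅)
  {20} × {p43} = {(20,p43)}
  {21} × {p43} = {(21,p43)}
  {20, 21} × {p43} = {(20,p43), (21,p43)}
  {20} × {p41, p42, p43} = {(20,p41), (20,p42), (20,p43)}
  {21} × {p41, p42, p43} = {(21,p41), (21,p42), (21,p43)}
  {20, 21} × {p41, p42, p43} = {(20,p41), (20,p42), (20,p43), (21,p41), (21,p42), (21,p43)}
These 7 distinct sets form the basis B.
Close under arbitrary unions to get τ_{X×Y}; counting gives |τ_{X×Y}| = 9.


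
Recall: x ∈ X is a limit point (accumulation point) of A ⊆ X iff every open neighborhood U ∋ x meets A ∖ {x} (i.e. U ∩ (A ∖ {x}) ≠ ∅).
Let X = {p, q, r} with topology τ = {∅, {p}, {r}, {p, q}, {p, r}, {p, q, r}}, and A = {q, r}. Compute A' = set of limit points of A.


A' = ∅

For each x ∈ X, list the open sets U ∈ τ with x ∈ U, then check whether U ∩ (A ∖ {x}) ≠ ∅ for every such U.
  x = p: open {p} ∋ x has {p} ∩ (A ∖ {p}) = ∅, so x is NOT a limit point.
  x = q: open {p, q} ∋ x has {p, q} ∩ (A ∖ {q}) = ∅, so x is NOT a limit point.
  x = r: open {r} ∋ x has {r} ∩ (A ∖ {r}) = ∅, so x is NOT a limit point.
Collecting: A' = ∅.


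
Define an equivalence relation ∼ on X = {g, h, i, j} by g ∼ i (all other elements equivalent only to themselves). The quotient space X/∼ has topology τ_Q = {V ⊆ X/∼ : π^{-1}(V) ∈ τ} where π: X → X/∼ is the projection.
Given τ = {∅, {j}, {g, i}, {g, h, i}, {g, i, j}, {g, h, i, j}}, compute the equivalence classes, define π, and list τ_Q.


X/∼ = {[g=i], [h], [j]}; |τ_Q| = 6.

Equivalence classes: [g=i], [h], [j].
Quotient map π: X → X/∼ sends g ↦ [g=i], h ↦ [h], i ↦ [g=i], j ↦ [j].
For each subset V ⊆ X/∼, compute π^{-1}(V) ⊆ X and check whether π^{-1}(V) ∈ τ. V is open in τ_Q iff π^{-1}(V) ∈ τ.
  V = {}: π^{-1}(V) = ∅ ∈ τ ✓.
  V = {[g=i]}: π^{-1}(V) = {g, i} ∈ τ ✓.
  V = {[h]}: π^{-1}(V) = {h} ∉ τ ✗.
  V = {[g=i], [h]}: π^{-1}(V) = {g, h, i} ∈ τ ✓.
  V = {[j]}: π^{-1}(V) = {j} ∈ τ ✓.
  V = {[g=i], [j]}: π^{-1}(V) = {g, i, j} ∈ τ ✓.
  V = {[h], [j]}: π^{-1}(V) = {h, j} ∉ τ ✗.
  V = {[g=i], [h], [j]}: π^{-1}(V) = {g, h, i, j} ∈ τ ✓.
Open sets in the quotient: τ_Q = {{}, {[g=i]}, {[g=i], [h]}, {[j]}, {[g=i], [j]}, {[g=i], [h], [j]}} (6 elements).


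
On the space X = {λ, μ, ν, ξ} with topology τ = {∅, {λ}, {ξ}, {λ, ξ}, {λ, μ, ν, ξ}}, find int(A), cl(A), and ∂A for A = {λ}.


int(A) = {λ}, cl(A) = {λ, μ, ν}, ∂A = {μ, ν}.

Closed sets in (X, τ) are complements of opens:
  closed(X, τ) = {∅, {μ, ν}, {λ, μ, ν}, {μ, ν, ξ}, {λ, μ, ν, ξ}}.
int(A) = ⋃ {U ∈ τ : U ⊆ A}. Opens contained in A: ∅, {λ}.
Taking the union of these: int(A) = {λ}.
cl(A) = ⋂ {C closed : A ⊆ C}. Closed sets containing A: {λ, μ, ν}, {λ, μ, ν, ξ}.
Intersecting these: cl(A) = {λ, μ, ν}.
∂A = cl(A) ∖ int(A) = {λ, μ, ν} ∖ {λ} = {μ, ν}.


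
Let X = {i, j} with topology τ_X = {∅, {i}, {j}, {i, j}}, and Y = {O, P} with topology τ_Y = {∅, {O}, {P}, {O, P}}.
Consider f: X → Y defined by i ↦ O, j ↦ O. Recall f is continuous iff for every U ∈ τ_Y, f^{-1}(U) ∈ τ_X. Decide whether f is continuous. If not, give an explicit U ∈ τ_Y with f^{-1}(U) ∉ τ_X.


f IS continuous.

Compute f^{-1}(U) for each U ∈ τ_Y:
  U = ∅: f^{-1}(U) = ∅ ∈ τ_X ✓.
  U = {O}: f^{-1}(U) = {i, j} ∈ τ_X ✓.
  U = {P}: f^{-1}(U) = ∅ ∈ τ_X ✓.
  U = {O, P}: f^{-1}(U) = {i, j} ∈ τ_X ✓.
Every preimage lies in τ_X, so f IS continuous.


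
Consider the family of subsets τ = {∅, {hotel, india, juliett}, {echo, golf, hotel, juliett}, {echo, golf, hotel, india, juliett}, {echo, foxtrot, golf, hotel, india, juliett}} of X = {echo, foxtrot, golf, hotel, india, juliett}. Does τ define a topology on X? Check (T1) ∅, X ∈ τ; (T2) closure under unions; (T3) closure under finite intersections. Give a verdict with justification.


τ is NOT a topology on X.

Axiom (T1): ∅ ∈ τ? Yes; X ∈ τ? Yes.
Axiom (T2/T3): check pairwise unions and intersections of members of τ.
Counterexample for (T3): {hotel, india, juliett} ∩ {echo, golf, hotel, juliett} = {hotel, juliett} ∉ τ. Therefore τ is NOT a topology.


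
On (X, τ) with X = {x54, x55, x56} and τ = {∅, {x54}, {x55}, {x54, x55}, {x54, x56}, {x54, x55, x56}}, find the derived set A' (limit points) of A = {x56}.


A' = ∅

For each x ∈ X, list the open sets U ∈ τ with x ∈ U, then check whether U ∩ (A ∖ {x}) ≠ ∅ for every such U.
  x = x54: open {x54} ∋ x has {x54} ∩ (A ∖ {x54}) = ∅, so x is NOT a limit point.
  x = x55: open {x55} ∋ x has {x55} ∩ (A ∖ {x55}) = ∅, so x is NOT a limit point.
  x = x56: open {x54, x56} ∋ x has {x54, x56} ∩ (A ∖ {x56}) = ∅, so x is NOT a limit point.
Collecting: A' = ∅.


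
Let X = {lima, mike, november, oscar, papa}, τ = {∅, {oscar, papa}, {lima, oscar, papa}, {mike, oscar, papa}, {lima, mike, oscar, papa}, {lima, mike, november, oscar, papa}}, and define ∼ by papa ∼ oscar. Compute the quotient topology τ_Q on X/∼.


X/∼ = {[lima], [mike], [november], [oscar=papa]}; |τ_Q| = 6.

Equivalence classes: [lima], [mike], [november], [oscar=papa].
Quotient map π: X → X/∼ sends lima ↦ [lima], mike ↦ [mike], november ↦ [november], oscar ↦ [oscar=papa], papa ↦ [oscar=papa].
For each subset V ⊆ X/∼, compute π^{-1}(V) ⊆ X and check whether π^{-1}(V) ∈ τ. V is open in τ_Q iff π^{-1}(V) ∈ τ.
  V = {}: π^{-1}(V) = ∅ ∈ τ ✓.
  V = {[lima]}: π^{-1}(V) = {lima} ∉ τ ✗.
  V = {[mike]}: π^{-1}(V) = {mike} ∉ τ ✗.
  V = {[lima], [mike]}: π^{-1}(V) = {lima, mike} ∉ τ ✗.
  V = {[november]}: π^{-1}(V) = {november} ∉ τ ✗.
  V = {[lima], [november]}: π^{-1}(V) = {lima, november} ∉ τ ✗.
  V = {[mike], [november]}: π^{-1}(V) = {mike, november} ∉ τ ✗.
  V = {[lima], [mike], [november]}: π^{-1}(V) = {lima, mike, november} ∉ τ ✗.
  V = {[oscar=papa]}: π^{-1}(V) = {oscar, papa} ∈ τ ✓.
  V = {[lima], [oscar=papa]}: π^{-1}(V) = {lima, oscar, papa} ∈ τ ✓.
  V = {[mike], [oscar=papa]}: π^{-1}(V) = {mike, oscar, papa} ∈ τ ✓.
  V = {[lima], [mike], [oscar=papa]}: π^{-1}(V) = {lima, mike, oscar, papa} ∈ τ ✓.
  V = {[november], [oscar=papa]}: π^{-1}(V) = {november, oscar, papa} ∉ τ ✗.
  V = {[lima], [november], [oscar=papa]}: π^{-1}(V) = {lima, november, oscar, papa} ∉ τ ✗.
  V = {[mike], [november], [oscar=papa]}: π^{-1}(V) = {mike, november, oscar, papa} ∉ τ ✗.
  V = {[lima], [mike], [november], [oscar=papa]}: π^{-1}(V) = {lima, mike, november, oscar, papa} ∈ τ ✓.
Open sets in the quotient: τ_Q = {{}, {[oscar=papa]}, {[lima], [oscar=papa]}, {[mike], [oscar=papa]}, {[lima], [mike], [oscar=papa]}, {[lima], [mike], [november], [oscar=papa]}} (6 elements).


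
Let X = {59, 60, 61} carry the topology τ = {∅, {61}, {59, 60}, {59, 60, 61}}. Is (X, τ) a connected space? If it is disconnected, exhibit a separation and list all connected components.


(X, τ) is disconnected; components = [{61}, {59, 60}].

Find clopen sets (U ∈ τ with X ∖ U ∈ τ):
  U = ∅, X ∖ U = {59, 60, 61} — both open, so U is clopen.
  U = {61}, X ∖ U = {59, 60} — both open, so U is clopen.
  U = {59, 60}, X ∖ U = {61} — both open, so U is clopen.
  U = {59, 60, 61}, X ∖ U = ∅ — both open, so U is clopen.
Nontrivial clopen(s) exist: e.g. {59, 60}. So (X, τ) is disconnected.
Compute connected components by grouping points that agree on all clopens:
  component: {61}
  component: {59, 60}


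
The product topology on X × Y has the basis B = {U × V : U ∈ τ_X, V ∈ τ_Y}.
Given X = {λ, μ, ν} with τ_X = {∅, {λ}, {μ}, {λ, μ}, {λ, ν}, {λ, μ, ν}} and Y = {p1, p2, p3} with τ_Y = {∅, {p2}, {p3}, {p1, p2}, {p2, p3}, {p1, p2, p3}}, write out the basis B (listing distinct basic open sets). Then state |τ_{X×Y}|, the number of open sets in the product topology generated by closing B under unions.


Basis B = {∅ × ∅, {λ} × {p2}, {λ} × {p3}, {μ} × {p2}, {μ} × {p3}, {λ} × {p1, p2}, {λ} × {p2, p3}, {λ, μ} × {p2}, {λ, ν} × {p2}, {λ, μ} × {p3}, {λ, ν} × {p3}, {μ} × {p1, p2}, {μ} × {p2, p3}, {λ} × {p1, p2, p3}, {λ, μ, ν} × {p2}, {λ, μ, ν} × {p3}, {μ} × {p1, p2, p3}, {λ, μ} × {p1, p2}, {λ, ν} × {p1, p2}, {λ, μ} × {p2, p3}, {λ, ν} × {p2, p3}, {λ, μ} × {p1, p2, p3}, {λ, ν} × {p1, p2, p3}, {λ, μ, ν} × {p1, p2}, {λ, μ, ν} × {p2, p3}, {λ, μ, ν} × {p1, p2, p3}}; |τ_{X×Y}| = 108.

Enumerate products U × V with U ∈ τ_X, V ∈ τ_Y (deduplicated):
  ∅ × ∅ = {} (∅)
  {λ} × {p2} = {(λ,p2)}
  {λ} × {p3} = {(λ,p3)}
  {μ} × {p2} = {(μ,p2)}
  {μ} × {p3} = {(μ,p3)}
  {λ} × {p1, p2} = {(λ,p1), (λ,p2)}
  {λ} × {p2, p3} = {(λ,p2), (λ,p3)}
  {λ, μ} × {p2} = {(λ,p2), (μ,p2)}
  {λ, ν} × {p2} = {(λ,p2), (ν,p2)}
  {λ, μ} × {p3} = {(λ,p3), (μ,p3)}
  {λ, ν} × {p3} = {(λ,p3), (ν,p3)}
  {μ} × {p1, p2} = {(μ,p1), (μ,p2)}
  {μ} × {p2, p3} = {(μ,p2), (μ,p3)}
  {λ} × {p1, p2, p3} = {(λ,p1), (λ,p2), (λ,p3)}
  {λ, μ, ν} × {p2} = {(λ,p2), (μ,p2), (ν,p2)}
  {λ, μ, ν} × {p3} = {(λ,p3), (μ,p3), (ν,p3)}
  {μ} × {p1, p2, p3} = {(μ,p1), (μ,p2), (μ,p3)}
  {λ, μ} × {p1, p2} = {(λ,p1), (λ,p2), (μ,p1), (μ,p2)}
  {λ, ν} × {p1, p2} = {(λ,p1), (λ,p2), (ν,p1), (ν,p2)}
  {λ, μ} × {p2, p3} = {(λ,p2), (λ,p3), (μ,p2), (μ,p3)}
  {λ, ν} × {p2, p3} = {(λ,p2), (λ,p3), (ν,p2), (ν,p3)}
  {λ, μ} × {p1, p2, p3} = {(λ,p1), (λ,p2), (λ,p3), (μ,p1), (μ,p2), (μ,p3)}
  {λ, ν} × {p1, p2, p3} = {(λ,p1), (λ,p2), (λ,p3), (ν,p1), (ν,p2), (ν,p3)}
  {λ, μ, ν} × {p1, p2} = {(λ,p1), (λ,p2), (μ,p1), (μ,p2), (ν,p1), (ν,p2)}
  {λ, μ, ν} × {p2, p3} = {(λ,p2), (λ,p3), (μ,p2), (μ,p3), (ν,p2), (ν,p3)}
  {λ, μ, ν} × {p1, p2, p3} = {(λ,p1), (λ,p2), (λ,p3), (μ,p1), (μ,p2), (μ,p3), (ν,p1), (ν,p2), (ν,p3)}
These 26 distinct sets form the basis B.
Close under arbitrary unions to get τ_{X×Y}; counting gives |τ_{X×Y}| = 108.


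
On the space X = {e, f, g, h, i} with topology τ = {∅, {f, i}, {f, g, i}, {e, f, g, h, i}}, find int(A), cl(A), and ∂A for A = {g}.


int(A) = ∅, cl(A) = {e, g, h}, ∂A = {e, g, h}.

Closed sets in (X, τ) are complements of opens:
  closed(X, τ) = {∅, {e, h}, {e, g, h}, {e, f, g, h, i}}.
int(A) = ⋃ {U ∈ τ : U ⊆ A}. Opens contained in A: ∅.
Taking the union of these: int(A) = ∅.
cl(A) = ⋂ {C closed : A ⊆ C}. Closed sets containing A: {e, g, h}, {e, f, g, h, i}.
Intersecting these: cl(A) = {e, g, h}.
∂A = cl(A) ∖ int(A) = {e, g, h} ∖ ∅ = {e, g, h}.


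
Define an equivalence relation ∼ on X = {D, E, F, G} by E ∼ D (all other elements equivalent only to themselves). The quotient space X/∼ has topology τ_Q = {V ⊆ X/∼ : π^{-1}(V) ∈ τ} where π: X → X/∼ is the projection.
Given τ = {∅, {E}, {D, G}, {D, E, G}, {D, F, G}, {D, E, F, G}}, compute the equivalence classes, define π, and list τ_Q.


X/∼ = {[D=E], [F], [G]}; |τ_Q| = 3.

Equivalence classes: [D=E], [F], [G].
Quotient map π: X → X/∼ sends D ↦ [D=E], E ↦ [D=E], F ↦ [F], G ↦ [G].
For each subset V ⊆ X/∼, compute π^{-1}(V) ⊆ X and check whether π^{-1}(V) ∈ τ. V is open in τ_Q iff π^{-1}(V) ∈ τ.
  V = {}: π^{-1}(V) = ∅ ∈ τ ✓.
  V = {[D=E]}: π^{-1}(V) = {D, E} ∉ τ ✗.
  V = {[F]}: π^{-1}(V) = {F} ∉ τ ✗.
  V = {[D=E], [F]}: π^{-1}(V) = {D, E, F} ∉ τ ✗.
  V = {[G]}: π^{-1}(V) = {G} ∉ τ ✗.
  V = {[D=E], [G]}: π^{-1}(V) = {D, E, G} ∈ τ ✓.
  V = {[F], [G]}: π^{-1}(V) = {F, G} ∉ τ ✗.
  V = {[D=E], [F], [G]}: π^{-1}(V) = {D, E, F, G} ∈ τ ✓.
Open sets in the quotient: τ_Q = {{}, {[D=E], [G]}, {[D=E], [F], [G]}} (3 elements).


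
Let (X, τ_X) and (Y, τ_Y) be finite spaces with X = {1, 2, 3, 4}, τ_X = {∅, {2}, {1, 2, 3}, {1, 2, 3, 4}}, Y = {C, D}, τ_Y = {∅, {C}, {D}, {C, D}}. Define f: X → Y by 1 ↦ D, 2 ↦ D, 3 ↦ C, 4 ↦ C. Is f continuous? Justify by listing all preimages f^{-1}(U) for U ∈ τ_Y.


f is NOT continuous.

Compute f^{-1}(U) for each U ∈ τ_Y:
  U = ∅: f^{-1}(U) = ∅ ∈ τ_X ✓.
  U = {C}: f^{-1}(U) = {3, 4} ∉ τ_X ✗.
  U = {D}: f^{-1}(U) = {1, 2} ∉ τ_X ✗.
  U = {C, D}: f^{-1}(U) = {1, 2, 3, 4} ∈ τ_X ✓.
Found U = {C} with f^{-1}(U) = {3, 4} not in τ_X. Therefore f is NOT continuous.


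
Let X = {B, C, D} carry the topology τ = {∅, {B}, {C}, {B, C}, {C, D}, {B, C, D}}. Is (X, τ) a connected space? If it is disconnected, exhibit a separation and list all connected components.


(X, τ) is disconnected; components = [{B}, {C, D}].

Find clopen sets (U ∈ τ with X ∖ U ∈ τ):
  U = ∅, X ∖ U = {B, C, D} — both open, so U is clopen.
  U = {B}, X ∖ U = {C, D} — both open, so U is clopen.
  U = {C, D}, X ∖ U = {B} — both open, so U is clopen.
  U = {B, C, D}, X ∖ U = ∅ — both open, so U is clopen.
Nontrivial clopen(s) exist: e.g. {C, D}. So (X, τ) is disconnected.
Compute connected components by grouping points that agree on all clopens:
  component: {B}
  component: {C, D}


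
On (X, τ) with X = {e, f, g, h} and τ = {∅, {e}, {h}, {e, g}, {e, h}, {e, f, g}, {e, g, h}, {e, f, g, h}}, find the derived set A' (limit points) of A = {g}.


A' = {f}

For each x ∈ X, list the open sets U ∈ τ with x ∈ U, then check whether U ∩ (A ∖ {x}) ≠ ∅ for every such U.
  x = e: open {e} ∋ x has {e} ∩ (A ∖ {e}) = ∅, so x is NOT a limit point.
  x = f: opens ∋ x are {e, f, g}, {e, f, g, h}; each meets A ∖ {f}, so x IS a limit point.
  x = g: open {e, g} ∋ x has {e, g} ∩ (A ∖ {g}) = ∅, so x is NOT a limit point.
  x = h: open {h} ∋ x has {h} ∩ (A ∖ {h}) = ∅, so x is NOT a limit point.
Collecting: A' = {f}.


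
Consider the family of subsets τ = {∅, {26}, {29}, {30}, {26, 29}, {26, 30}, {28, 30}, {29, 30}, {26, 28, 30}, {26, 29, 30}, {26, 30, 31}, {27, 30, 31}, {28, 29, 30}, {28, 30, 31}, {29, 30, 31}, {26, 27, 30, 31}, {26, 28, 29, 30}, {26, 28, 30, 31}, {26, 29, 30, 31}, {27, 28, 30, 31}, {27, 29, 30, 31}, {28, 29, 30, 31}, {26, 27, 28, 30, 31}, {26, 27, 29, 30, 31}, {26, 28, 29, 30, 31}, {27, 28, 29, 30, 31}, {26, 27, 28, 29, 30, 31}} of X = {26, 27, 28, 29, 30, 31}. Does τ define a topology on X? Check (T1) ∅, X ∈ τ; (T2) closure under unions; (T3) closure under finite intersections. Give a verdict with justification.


τ is NOT a topology on X.

Axiom (T1): ∅ ∈ τ? Yes; X ∈ τ? Yes.
Axiom (T2/T3): check pairwise unions and intersections of members of τ.
Counterexample for (T3): {26, 30, 31} ∩ {27, 30, 31} = {30, 31} ∉ τ. Therefore τ is NOT a topology.


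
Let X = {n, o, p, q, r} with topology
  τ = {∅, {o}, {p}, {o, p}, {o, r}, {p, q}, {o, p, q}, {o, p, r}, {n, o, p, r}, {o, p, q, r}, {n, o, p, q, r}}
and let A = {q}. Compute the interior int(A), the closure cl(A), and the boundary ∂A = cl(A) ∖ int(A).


int(A) = ∅, cl(A) = {q}, ∂A = {q}.

Closed sets in (X, τ) are complements of opens:
  closed(X, τ) = {∅, {n}, {q}, {n, q}, {n, r}, {n, o, r}, {n, p, q}, {n, q, r}, {n, o, q, r}, {n, p, q, r}, {n, o, p, q, r}}.
int(A) = ⋃ {U ∈ τ : U ⊆ A}. Opens contained in A: ∅.
Taking the union of these: int(A) = ∅.
cl(A) = ⋂ {C closed : A ⊆ C}. Closed sets containing A: {q}, {n, q}, {n, p, q}, {n, q, r}, {n, o, q, r}, {n, p, q, r}, {n, o, p, q, r}.
Intersecting these: cl(A) = {q}.
∂A = cl(A) ∖ int(A) = {q} ∖ ∅ = {q}.


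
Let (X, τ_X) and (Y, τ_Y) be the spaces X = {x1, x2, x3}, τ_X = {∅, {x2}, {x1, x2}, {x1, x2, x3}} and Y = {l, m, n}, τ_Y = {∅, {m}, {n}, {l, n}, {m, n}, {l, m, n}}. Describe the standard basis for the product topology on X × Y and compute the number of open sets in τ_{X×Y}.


Basis B = {∅ × ∅, {x2} × {m}, {x2} × {n}, {x1, x2} × {m}, {x1, x2} × {n}, {x2} × {l, n}, {x2} × {m, n}, {x1, x2, x3} × {m}, {x1, x2, x3} × {n}, {x2} × {l, m, n}, {x1, x2} × {l, n}, {x1, x2} × {m, n}, {x1, x2} × {l, m, n}, {x1, x2, x3} × {l, n}, {x1, x2, x3} × {m, n}, {x1, x2, x3} × {l, m, n}}; |τ_{X×Y}| = 40.

Enumerate products U × V with U ∈ τ_X, V ∈ τ_Y (deduplicated):
  ∅ × ∅ = {} (∅)
  {x2} × {m} = {(x2,m)}
  {x2} × {n} = {(x2,n)}
  {x1, x2} × {m} = {(x1,m), (x2,m)}
  {x1, x2} × {n} = {(x1,n), (x2,n)}
  {x2} × {l, n} = {(x2,l), (x2,n)}
  {x2} × {m, n} = {(x2,m), (x2,n)}
  {x1, x2, x3} × {m} = {(x1,m), (x2,m), (x3,m)}
  {x1, x2, x3} × {n} = {(x1,n), (x2,n), (x3,n)}
  {x2} × {l, m, n} = {(x2,l), (x2,m), (x2,n)}
  {x1, x2} × {l, n} = {(x1,l), (x1,n), (x2,l), (x2,n)}
  {x1, x2} × {m, n} = {(x1,m), (x1,n), (x2,m), (x2,n)}
  {x1, x2} × {l, m, n} = {(x1,l), (x1,m), (x1,n), (x2,l), (x2,m), (x2,n)}
  {x1, x2, x3} × {l, n} = {(x1,l), (x1,n), (x2,l), (x2,n), (x3,l), (x3,n)}
  {x1, x2, x3} × {m, n} = {(x1,m), (x1,n), (x2,m), (x2,n), (x3,m), (x3,n)}
  {x1, x2, x3} × {l, m, n} = {(x1,l), (x1,m), (x1,n), (x2,l), (x2,m), (x2,n), (x3,l), (x3,m), (x3,n)}
These 16 distinct sets form the basis B.
Close under arbitrary unions to get τ_{X×Y}; counting gives |τ_{X×Y}| = 40.


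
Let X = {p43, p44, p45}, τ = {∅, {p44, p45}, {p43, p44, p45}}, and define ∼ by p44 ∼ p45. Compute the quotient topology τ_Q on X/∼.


X/∼ = {[p43], [p44=p45]}; |τ_Q| = 3.

Equivalence classes: [p43], [p44=p45].
Quotient map π: X → X/∼ sends p43 ↦ [p43], p44 ↦ [p44=p45], p45 ↦ [p44=p45].
For each subset V ⊆ X/∼, compute π^{-1}(V) ⊆ X and check whether π^{-1}(V) ∈ τ. V is open in τ_Q iff π^{-1}(V) ∈ τ.
  V = {}: π^{-1}(V) = ∅ ∈ τ ✓.
  V = {[p43]}: π^{-1}(V) = {p43} ∉ τ ✗.
  V = {[p44=p45]}: π^{-1}(V) = {p44, p45} ∈ τ ✓.
  V = {[p43], [p44=p45]}: π^{-1}(V) = {p43, p44, p45} ∈ τ ✓.
Open sets in the quotient: τ_Q = {{}, {[p44=p45]}, {[p43], [p44=p45]}} (3 elements).


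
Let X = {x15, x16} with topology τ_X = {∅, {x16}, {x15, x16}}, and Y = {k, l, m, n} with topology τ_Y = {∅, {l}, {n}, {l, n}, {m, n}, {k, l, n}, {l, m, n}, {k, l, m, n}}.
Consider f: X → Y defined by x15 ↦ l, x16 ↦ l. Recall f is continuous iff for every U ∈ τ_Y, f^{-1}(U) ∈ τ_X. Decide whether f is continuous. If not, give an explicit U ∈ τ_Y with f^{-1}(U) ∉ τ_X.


f IS continuous.

Compute f^{-1}(U) for each U ∈ τ_Y:
  U = ∅: f^{-1}(U) = ∅ ∈ τ_X ✓.
  U = {l}: f^{-1}(U) = {x15, x16} ∈ τ_X ✓.
  U = {n}: f^{-1}(U) = ∅ ∈ τ_X ✓.
  U = {l, n}: f^{-1}(U) = {x15, x16} ∈ τ_X ✓.
  U = {m, n}: f^{-1}(U) = ∅ ∈ τ_X ✓.
  U = {k, l, n}: f^{-1}(U) = {x15, x16} ∈ τ_X ✓.
  U = {l, m, n}: f^{-1}(U) = {x15, x16} ∈ τ_X ✓.
  U = {k, l, m, n}: f^{-1}(U) = {x15, x16} ∈ τ_X ✓.
Every preimage lies in τ_X, so f IS continuous.


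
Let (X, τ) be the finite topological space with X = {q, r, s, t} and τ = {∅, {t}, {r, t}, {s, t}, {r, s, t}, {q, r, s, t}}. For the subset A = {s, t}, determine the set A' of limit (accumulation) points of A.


A' = {q, r, s}

For each x ∈ X, list the open sets U ∈ τ with x ∈ U, then check whether U ∩ (A ∖ {x}) ≠ ∅ for every such U.
  x = q: opens ∋ x are {q, r, s, t}; each meets A ∖ {q}, so x IS a limit point.
  x = r: opens ∋ x are {r, t}, {r, s, t}, {q, r, s, t}; each meets A ∖ {r}, so x IS a limit point.
  x = s: opens ∋ x are {s, t}, {r, s, t}, {q, r, s, t}; each meets A ∖ {s}, so x IS a limit point.
  x = t: open {t} ∋ x has {t} ∩ (A ∖ {t}) = ∅, so x is NOT a limit point.
Collecting: A' = {q, r, s}.


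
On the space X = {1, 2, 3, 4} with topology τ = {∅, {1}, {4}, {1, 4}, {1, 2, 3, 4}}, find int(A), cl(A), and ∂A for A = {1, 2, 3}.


int(A) = {1}, cl(A) = {1, 2, 3}, ∂A = {2, 3}.

Closed sets in (X, τ) are complements of opens:
  closed(X, τ) = {∅, {2, 3}, {1, 2, 3}, {2, 3, 4}, {1, 2, 3, 4}}.
int(A) = ⋃ {U ∈ τ : U ⊆ A}. Opens contained in A: ∅, {1}.
Taking the union of these: int(A) = {1}.
cl(A) = ⋂ {C closed : A ⊆ C}. Closed sets containing A: {1, 2, 3}, {1, 2, 3, 4}.
Intersecting these: cl(A) = {1, 2, 3}.
∂A = cl(A) ∖ int(A) = {1, 2, 3} ∖ {1} = {2, 3}.


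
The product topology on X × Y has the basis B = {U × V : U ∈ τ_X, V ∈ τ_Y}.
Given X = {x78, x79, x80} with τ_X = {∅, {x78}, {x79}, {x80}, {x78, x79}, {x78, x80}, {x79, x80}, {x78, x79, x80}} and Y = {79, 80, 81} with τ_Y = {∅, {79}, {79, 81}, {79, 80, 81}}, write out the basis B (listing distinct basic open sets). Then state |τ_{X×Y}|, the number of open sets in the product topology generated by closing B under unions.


Basis B = {∅ × ∅, {x78} × {79}, {x79} × {79}, {x80} × {79}, {x78} × {79, 81}, {x78, x79} × {79}, {x78, x80} × {79}, {x79} × {79, 81}, {x79, x80} × {79}, {x80} × {79, 81}, {x78} × {79, 80, 81}, {x78, x79, x80} × {79}, {x79} × {79, 80, 81}, {x80} × {79, 80, 81}, {x78, x79} × {79, 81}, {x78, x80} × {79, 81}, {x79, x80} × {79, 81}, {x78, x79} × {79, 80, 81}, {x78, x80} × {79, 80, 81}, {x78, x79, x80} × {79, 81}, {x79, x80} × {79, 80, 81}, {x78, x79, x80} × {79, 80, 81}}; |τ_{X×Y}| = 64.

Enumerate products U × V with U ∈ τ_X, V ∈ τ_Y (deduplicated):
  ∅ × ∅ = {} (∅)
  {x78} × {79} = {(x78,79)}
  {x79} × {79} = {(x79,79)}
  {x80} × {79} = {(x80,79)}
  {x78} × {79, 81} = {(x78,79), (x78,81)}
  {x78, x79} × {79} = {(x78,79), (x79,79)}
  {x78, x80} × {79} = {(x78,79), (x80,79)}
  {x79} × {79, 81} = {(x79,79), (x79,81)}
  {x79, x80} × {79} = {(x79,79), (x80,79)}
  {x80} × {79, 81} = {(x80,79), (x80,81)}
  {x78} × {79, 80, 81} = {(x78,79), (x78,80), (x78,81)}
  {x78, x79, x80} × {79} = {(x78,79), (x79,79), (x80,79)}
  {x79} × {79, 80, 81} = {(x79,79), (x79,80), (x79,81)}
  {x80} × {79, 80, 81} = {(x80,79), (x80,80), (x80,81)}
  {x78, x79} × {79, 81} = {(x78,79), (x78,81), (x79,79), (x79,81)}
  {x78, x80} × {79, 81} = {(x78,79), (x78,81), (x80,79), (x80,81)}
  {x79, x80} × {79, 81} = {(x79,79), (x79,81), (x80,79), (x80,81)}
  {x78, x79} × {79, 80, 81} = {(x78,79), (x78,80), (x78,81), (x79,79), (x79,80), (x79,81)}
  {x78, x80} × {79, 80, 81} = {(x78,79), (x78,80), (x78,81), (x80,79), (x80,80), (x80,81)}
  {x78, x79, x80} × {79, 81} = {(x78,79), (x78,81), (x79,79), (x79,81), (x80,79), (x80,81)}
  {x79, x80} × {79, 80, 81} = {(x79,79), (x79,80), (x79,81), (x80,79), (x80,80), (x80,81)}
  {x78, x79, x80} × {79, 80, 81} = {(x78,79), (x78,80), (x78,81), (x79,79), (x79,80), (x79,81), (x80,79), (x80,80), (x80,81)}
These 22 distinct sets form the basis B.
Close under arbitrary unions to get τ_{X×Y}; counting gives |τ_{X×Y}| = 64.


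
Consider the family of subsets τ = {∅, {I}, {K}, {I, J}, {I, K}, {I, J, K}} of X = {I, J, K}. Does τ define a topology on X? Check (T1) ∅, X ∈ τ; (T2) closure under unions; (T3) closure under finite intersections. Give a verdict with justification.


τ IS a topology on X.

Axiom (T1): ∅ ∈ τ? Yes; X ∈ τ? Yes.
Axiom (T2/T3): check pairwise unions and intersections of members of τ.
All pairwise intersections and unions checked — each lies in τ. Therefore τ satisfies (T1), (T2), (T3): it IS a topology on X.


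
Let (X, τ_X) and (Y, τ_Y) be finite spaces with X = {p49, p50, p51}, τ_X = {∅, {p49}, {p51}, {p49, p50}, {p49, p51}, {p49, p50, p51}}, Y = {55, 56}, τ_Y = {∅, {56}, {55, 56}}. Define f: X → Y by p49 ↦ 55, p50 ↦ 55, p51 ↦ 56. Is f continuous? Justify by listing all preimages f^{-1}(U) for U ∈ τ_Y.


f IS continuous.

Compute f^{-1}(U) for each U ∈ τ_Y:
  U = ∅: f^{-1}(U) = ∅ ∈ τ_X ✓.
  U = {56}: f^{-1}(U) = {p51} ∈ τ_X ✓.
  U = {55, 56}: f^{-1}(U) = {p49, p50, p51} ∈ τ_X ✓.
Every preimage lies in τ_X, so f IS continuous.


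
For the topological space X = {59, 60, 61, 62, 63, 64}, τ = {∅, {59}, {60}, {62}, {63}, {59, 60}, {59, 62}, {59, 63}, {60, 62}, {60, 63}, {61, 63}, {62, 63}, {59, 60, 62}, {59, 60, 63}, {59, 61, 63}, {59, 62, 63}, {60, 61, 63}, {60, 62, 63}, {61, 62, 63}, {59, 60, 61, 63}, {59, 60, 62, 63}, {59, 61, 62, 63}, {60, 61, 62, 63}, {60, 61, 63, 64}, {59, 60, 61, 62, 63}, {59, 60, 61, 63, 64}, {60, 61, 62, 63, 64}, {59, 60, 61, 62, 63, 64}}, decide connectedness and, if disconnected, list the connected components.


(X, τ) is disconnected; components = [{59}, {62}, {60, 61, 63, 64}].

Find clopen sets (U ∈ τ with X ∖ U ∈ τ):
  U = ∅, X ∖ U = {59, 60, 61, 62, 63, 64} — both open, so U is clopen.
  U = {59}, X ∖ U = {60, 61, 62, 63, 64} — both open, so U is clopen.
  U = {62}, X ∖ U = {59, 60, 61, 63, 64} — both open, so U is clopen.
  U = {59, 62}, X ∖ U = {60, 61, 63, 64} — both open, so U is clopen.
  U = {60, 61, 63, 64}, X ∖ U = {59, 62} — both open, so U is clopen.
  U = {59, 60, 61, 63, 64}, X ∖ U = {62} — both open, so U is clopen.
  U = {60, 61, 62, 63, 64}, X ∖ U = {59} — both open, so U is clopen.
  U = {59, 60, 61, 62, 63, 64}, X ∖ U = ∅ — both open, so U is clopen.
Nontrivial clopen(s) exist: e.g. {62}. So (X, τ) is disconnected.
Compute connected components by grouping points that agree on all clopens:
  component: {59}
  component: {62}
  component: {60, 61, 63, 64}


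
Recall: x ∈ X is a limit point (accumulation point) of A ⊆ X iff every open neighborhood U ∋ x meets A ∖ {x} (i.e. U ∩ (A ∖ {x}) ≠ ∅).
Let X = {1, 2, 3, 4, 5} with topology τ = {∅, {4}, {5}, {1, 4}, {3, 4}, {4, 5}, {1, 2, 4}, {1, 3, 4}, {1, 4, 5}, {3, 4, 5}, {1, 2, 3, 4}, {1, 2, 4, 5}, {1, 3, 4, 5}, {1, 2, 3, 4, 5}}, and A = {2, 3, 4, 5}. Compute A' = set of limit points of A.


A' = {1, 2, 3}

For each x ∈ X, list the open sets U ∈ τ with x ∈ U, then check whether U ∩ (A ∖ {x}) ≠ ∅ for every such U.
  x = 1: opens ∋ x are {1, 4}, {1, 2, 4}, {1, 3, 4}, {1, 4, 5}, {1, 2, 3, 4}, {1, 2, 4, 5}, {1, 3, 4, 5}, {1, 2, 3, 4, 5}; each meets A ∖ {1}, so x IS a limit point.
  x = 2: opens ∋ x are {1, 2, 4}, {1, 2, 3, 4}, {1, 2, 4, 5}, {1, 2, 3, 4, 5}; each meets A ∖ {2}, so x IS a limit point.
  x = 3: opens ∋ x are {3, 4}, {1, 3, 4}, {3, 4, 5}, {1, 2, 3, 4}, {1, 3, 4, 5}, {1, 2, 3, 4, 5}; each meets A ∖ {3}, so x IS a limit point.
  x = 4: open {4} ∋ x has {4} ∩ (A ∖ {4}) = ∅, so x is NOT a limit point.
  x = 5: open {5} ∋ x has {5} ∩ (A ∖ {5}) = ∅, so x is NOT a limit point.
Collecting: A' = {1, 2, 3}.


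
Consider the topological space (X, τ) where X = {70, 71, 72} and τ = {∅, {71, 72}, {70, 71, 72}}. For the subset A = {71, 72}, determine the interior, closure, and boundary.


int(A) = {71, 72}, cl(A) = {70, 71, 72}, ∂A = {70}.

Closed sets in (X, τ) are complements of opens:
  closed(X, τ) = {∅, {70}, {70, 71, 72}}.
int(A) = ⋃ {U ∈ τ : U ⊆ A}. Opens contained in A: ∅, {71, 72}.
Taking the union of these: int(A) = {71, 72}.
cl(A) = ⋂ {C closed : A ⊆ C}. Closed sets containing A: {70, 71, 72}.
Intersecting these: cl(A) = {70, 71, 72}.
∂A = cl(A) ∖ int(A) = {70, 71, 72} ∖ {71, 72} = {70}.


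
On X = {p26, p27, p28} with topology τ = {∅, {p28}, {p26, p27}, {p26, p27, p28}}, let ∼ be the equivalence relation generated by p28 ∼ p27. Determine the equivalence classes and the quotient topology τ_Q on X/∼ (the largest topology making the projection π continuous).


X/∼ = {[p26], [p27=p28]}; |τ_Q| = 2.

Equivalence classes: [p26], [p27=p28].
Quotient map π: X → X/∼ sends p26 ↦ [p26], p27 ↦ [p27=p28], p28 ↦ [p27=p28].
For each subset V ⊆ X/∼, compute π^{-1}(V) ⊆ X and check whether π^{-1}(V) ∈ τ. V is open in τ_Q iff π^{-1}(V) ∈ τ.
  V = {}: π^{-1}(V) = ∅ ∈ τ ✓.
  V = {[p26]}: π^{-1}(V) = {p26} ∉ τ ✗.
  V = {[p27=p28]}: π^{-1}(V) = {p27, p28} ∉ τ ✗.
  V = {[p26], [p27=p28]}: π^{-1}(V) = {p26, p27, p28} ∈ τ ✓.
Open sets in the quotient: τ_Q = {{}, {[p26], [p27=p28]}} (2 elements).


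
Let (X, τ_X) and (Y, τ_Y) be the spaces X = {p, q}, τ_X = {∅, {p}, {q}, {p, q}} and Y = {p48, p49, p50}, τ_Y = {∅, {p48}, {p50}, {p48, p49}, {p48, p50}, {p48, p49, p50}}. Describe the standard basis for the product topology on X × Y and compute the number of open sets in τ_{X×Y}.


Basis B = {∅ × ∅, {p} × {p48}, {p} × {p50}, {q} × {p48}, {q} × {p50}, {p} × {p48, p49}, {p} × {p48, p50}, {p, q} × {p48}, {p, q} × {p50}, {q} × {p48, p49}, {q} × {p48, p50}, {p} × {p48, p49, p50}, {q} × {p48, p49, p50}, {p, q} × {p48, p49}, {p, q} × {p48, p50}, {p, q} × {p48, p49, p50}}; |τ_{X×Y}| = 36.

Enumerate products U × V with U ∈ τ_X, V ∈ τ_Y (deduplicated):
  ∅ × ∅ = {} (∅)
  {p} × {p48} = {(p,p48)}
  {p} × {p50} = {(p,p50)}
  {q} × {p48} = {(q,p48)}
  {q} × {p50} = {(q,p50)}
  {p} × {p48, p49} = {(p,p48), (p,p49)}
  {p} × {p48, p50} = {(p,p48), (p,p50)}
  {p, q} × {p48} = {(p,p48), (q,p48)}
  {p, q} × {p50} = {(p,p50), (q,p50)}
  {q} × {p48, p49} = {(q,p48), (q,p49)}
  {q} × {p48, p50} = {(q,p48), (q,p50)}
  {p} × {p48, p49, p50} = {(p,p48), (p,p49), (p,p50)}
  {q} × {p48, p49, p50} = {(q,p48), (q,p49), (q,p50)}
  {p, q} × {p48, p49} = {(p,p48), (p,p49), (q,p48), (q,p49)}
  {p, q} × {p48, p50} = {(p,p48), (p,p50), (q,p48), (q,p50)}
  {p, q} × {p48, p49, p50} = {(p,p48), (p,p49), (p,p50), (q,p48), (q,p49), (q,p50)}
These 16 distinct sets form the basis B.
Close under arbitrary unions to get τ_{X×Y}; counting gives |τ_{X×Y}| = 36.


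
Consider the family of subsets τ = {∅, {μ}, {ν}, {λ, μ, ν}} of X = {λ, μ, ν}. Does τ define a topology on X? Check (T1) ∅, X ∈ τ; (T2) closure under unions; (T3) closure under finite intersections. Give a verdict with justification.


τ is NOT a topology on X.

Axiom (T1): ∅ ∈ τ? Yes; X ∈ τ? Yes.
Axiom (T2/T3): check pairwise unions and intersections of members of τ.
Counterexample for (T2): {μ} ∪ {ν} = {μ, ν} ∉ τ. Therefore τ is NOT a topology.


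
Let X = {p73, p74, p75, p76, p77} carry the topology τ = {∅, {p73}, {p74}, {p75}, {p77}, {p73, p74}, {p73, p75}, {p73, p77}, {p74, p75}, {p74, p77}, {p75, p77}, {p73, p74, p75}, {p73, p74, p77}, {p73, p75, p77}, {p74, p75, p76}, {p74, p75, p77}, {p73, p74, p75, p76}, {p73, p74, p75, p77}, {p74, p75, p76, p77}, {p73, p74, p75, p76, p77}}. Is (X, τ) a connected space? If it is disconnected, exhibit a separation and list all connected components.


(X, τ) is disconnected; components = [{p73}, {p77}, {p74, p75, p76}].

Find clopen sets (U ∈ τ with X ∖ U ∈ τ):
  U = ∅, X ∖ U = {p73, p74, p75, p76, p77} — both open, so U is clopen.
  U = {p73}, X ∖ U = {p74, p75, p76, p77} — both open, so U is clopen.
  U = {p77}, X ∖ U = {p73, p74, p75, p76} — both open, so U is clopen.
  U = {p73, p77}, X ∖ U = {p74, p75, p76} — both open, so U is clopen.
  U = {p74, p75, p76}, X ∖ U = {p73, p77} — both open, so U is clopen.
  U = {p73, p74, p75, p76}, X ∖ U = {p77} — both open, so U is clopen.
  U = {p74, p75, p76, p77}, X ∖ U = {p73} — both open, so U is clopen.
  U = {p73, p74, p75, p76, p77}, X ∖ U = ∅ — both open, so U is clopen.
Nontrivial clopen(s) exist: e.g. {p74, p75, p76, p77}. So (X, τ) is disconnected.
Compute connected components by grouping points that agree on all clopens:
  component: {p73}
  component: {p77}
  component: {p74, p75, p76}


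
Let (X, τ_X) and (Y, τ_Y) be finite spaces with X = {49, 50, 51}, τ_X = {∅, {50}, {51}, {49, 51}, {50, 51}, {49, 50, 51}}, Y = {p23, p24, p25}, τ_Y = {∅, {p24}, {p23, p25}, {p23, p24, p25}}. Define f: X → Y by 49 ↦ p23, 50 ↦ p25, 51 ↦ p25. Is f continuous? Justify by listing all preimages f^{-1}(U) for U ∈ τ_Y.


f IS continuous.

Compute f^{-1}(U) for each U ∈ τ_Y:
  U = ∅: f^{-1}(U) = ∅ ∈ τ_X ✓.
  U = {p24}: f^{-1}(U) = ∅ ∈ τ_X ✓.
  U = {p23, p25}: f^{-1}(U) = {49, 50, 51} ∈ τ_X ✓.
  U = {p23, p24, p25}: f^{-1}(U) = {49, 50, 51} ∈ τ_X ✓.
Every preimage lies in τ_X, so f IS continuous.


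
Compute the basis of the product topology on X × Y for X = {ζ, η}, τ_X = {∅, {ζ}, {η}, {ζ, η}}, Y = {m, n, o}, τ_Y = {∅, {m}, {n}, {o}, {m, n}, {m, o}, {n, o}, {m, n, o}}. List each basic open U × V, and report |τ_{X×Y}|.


Basis B = {∅ × ∅, {ζ} × {m}, {ζ} × {n}, {ζ} × {o}, {η} × {m}, {η} × {n}, {η} × {o}, {ζ} × {m, n}, {ζ} × {m, o}, {ζ, η} × {m}, {ζ} × {n, o}, {ζ, η} × {n}, {ζ, η} × {o}, {η} × {m, n}, {η} × {m, o}, {η} × {n, o}, {ζ} × {m, n, o}, {η} × {m, n, o}, {ζ, η} × {m, n}, {ζ, η} × {m, o}, {ζ, η} × {n, o}, {ζ, η} × {m, n, o}}; |τ_{X×Y}| = 64.

Enumerate products U × V with U ∈ τ_X, V ∈ τ_Y (deduplicated):
  ∅ × ∅ = {} (∅)
  {ζ} × {m} = {(ζ,m)}
  {ζ} × {n} = {(ζ,n)}
  {ζ} × {o} = {(ζ,o)}
  {η} × {m} = {(η,m)}
  {η} × {n} = {(η,n)}
  {η} × {o} = {(η,o)}
  {ζ} × {m, n} = {(ζ,m), (ζ,n)}
  {ζ} × {m, o} = {(ζ,m), (ζ,o)}
  {ζ, η} × {m} = {(ζ,m), (η,m)}
  {ζ} × {n, o} = {(ζ,n), (ζ,o)}
  {ζ, η} × {n} = {(ζ,n), (η,n)}
  {ζ, η} × {o} = {(ζ,o), (η,o)}
  {η} × {m, n} = {(η,m), (η,n)}
  {η} × {m, o} = {(η,m), (η,o)}
  {η} × {n, o} = {(η,n), (η,o)}
  {ζ} × {m, n, o} = {(ζ,m), (ζ,n), (ζ,o)}
  {η} × {m, n, o} = {(η,m), (η,n), (η,o)}
  {ζ, η} × {m, n} = {(ζ,m), (ζ,n), (η,m), (η,n)}
  {ζ, η} × {m, o} = {(ζ,m), (ζ,o), (η,m), (η,o)}
  {ζ, η} × {n, o} = {(ζ,n), (ζ,o), (η,n), (η,o)}
  {ζ, η} × {m, n, o} = {(ζ,m), (ζ,n), (ζ,o), (η,m), (η,n), (η,o)}
These 22 distinct sets form the basis B.
Close under arbitrary unions to get τ_{X×Y}; counting gives |τ_{X×Y}| = 64.


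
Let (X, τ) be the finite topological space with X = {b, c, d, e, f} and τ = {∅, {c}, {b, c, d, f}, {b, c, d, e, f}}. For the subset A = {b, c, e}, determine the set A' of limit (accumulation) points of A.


A' = {b, d, e, f}

For each x ∈ X, list the open sets U ∈ τ with x ∈ U, then check whether U ∩ (A ∖ {x}) ≠ ∅ for every such U.
  x = b: opens ∋ x are {b, c, d, f}, {b, c, d, e, f}; each meets A ∖ {b}, so x IS a limit point.
  x = c: open {c} ∋ x has {c} ∩ (A ∖ {c}) = ∅, so x is NOT a limit point.
  x = d: opens ∋ x are {b, c, d, f}, {b, c, d, e, f}; each meets A ∖ {d}, so x IS a limit point.
  x = e: opens ∋ x are {b, c, d, e, f}; each meets A ∖ {e}, so x IS a limit point.
  x = f: opens ∋ x are {b, c, d, f}, {b, c, d, e, f}; each meets A ∖ {f}, so x IS a limit point.
Collecting: A' = {b, d, e, f}.
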